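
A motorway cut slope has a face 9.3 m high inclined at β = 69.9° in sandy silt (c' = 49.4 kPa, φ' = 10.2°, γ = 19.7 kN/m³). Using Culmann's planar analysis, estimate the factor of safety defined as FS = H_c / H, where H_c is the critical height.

FS = 2.01

H_c = (4c'/γ) · sinβ cosφ' / [1 − cos(β − φ')]
    = (4·49.4/19.7) · sin69.9°·cos10.2° / [1 − cos59.7°]
    = 10.030 · 0.9243 / 0.4955 = 18.71 m
FS = H_c / H = 18.71 / 9.3 = 2.012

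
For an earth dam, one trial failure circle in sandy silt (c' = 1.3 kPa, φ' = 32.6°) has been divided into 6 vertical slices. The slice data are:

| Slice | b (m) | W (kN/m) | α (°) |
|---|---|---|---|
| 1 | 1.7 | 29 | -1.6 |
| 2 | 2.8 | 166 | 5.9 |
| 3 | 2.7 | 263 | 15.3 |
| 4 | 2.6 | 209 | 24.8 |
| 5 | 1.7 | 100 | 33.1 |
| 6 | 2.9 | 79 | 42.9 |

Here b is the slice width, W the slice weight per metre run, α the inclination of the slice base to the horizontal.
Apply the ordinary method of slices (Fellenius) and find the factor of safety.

Ordinary method of slices: FS = Σ[c'·Δl_i + (W_i cosα_i)·tanφ'] / Σ W_i sinα_i, with Δl_i = b_i / cosα_i.
Slice 1: Δl = 1.7/cos(-1.6°) = 1.701 m; N'_1 = 29·cos(-1.6°) = 29.0; c'Δl = 2.21; W sinα = -0.8
Slice 2: Δl = 2.8/cos5.9° = 2.815 m; N'_2 = 166·cos5.9° = 165.1; c'Δl = 3.66; W sinα = 17.1
Slice 3: Δl = 2.7/cos15.3° = 2.799 m; N'_3 = 263·cos15.3° = 253.7; c'Δl = 3.64; W sinα = 69.4
Slice 4: Δl = 2.6/cos24.8° = 2.864 m; N'_4 = 209·cos24.8° = 189.7; c'Δl = 3.72; W sinα = 87.7
Slice 5: Δl = 1.7/cos33.1° = 2.029 m; N'_5 = 100·cos33.1° = 83.8; c'Δl = 2.64; W sinα = 54.6
Slice 6: Δl = 2.9/cos42.9° = 3.959 m; N'_6 = 79·cos42.9° = 57.9; c'Δl = 5.15; W sinα = 53.8
Σc'Δl = 21.0 kN/m; ΣN' = 779.2 kN/m; ΣW sinα = 281.7 kN/m
Resisting = 21.0 + 779.2·tan32.6° = 21.0 + 498.3 = 519.3 kN/m
FS = 519.3 / 281.7 = 1.843

FS = 1.84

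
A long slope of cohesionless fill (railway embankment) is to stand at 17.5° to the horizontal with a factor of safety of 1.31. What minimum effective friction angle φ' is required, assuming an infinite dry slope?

FS = tanφ'/tanβ ⇒ tanφ' = FS · tanβ = 1.31 · tan17.5° = 0.4130
φ' = arctan(0.4130) = 22.44°

φ' = 22.4°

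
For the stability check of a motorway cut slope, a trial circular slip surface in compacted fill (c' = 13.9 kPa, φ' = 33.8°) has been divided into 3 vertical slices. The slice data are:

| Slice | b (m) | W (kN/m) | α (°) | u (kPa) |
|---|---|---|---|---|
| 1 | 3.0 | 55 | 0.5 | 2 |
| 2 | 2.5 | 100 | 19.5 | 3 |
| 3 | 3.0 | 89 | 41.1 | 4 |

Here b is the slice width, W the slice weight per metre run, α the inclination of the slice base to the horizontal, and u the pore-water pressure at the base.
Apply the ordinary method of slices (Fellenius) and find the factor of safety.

Ordinary method of slices: FS = Σ[c'·Δl_i + (W_i cosα_i − u_i·Δl_i)·tanφ'] / Σ W_i sinα_i, with Δl_i = b_i / cosα_i.
Slice 1: Δl = 3.0/cos0.5° = 3.000 m; N'_1 = 55·cos0.5° − 2·3.000 = 49.0; c'Δl = 41.70; W sinα = 0.5
Slice 2: Δl = 2.5/cos19.5° = 2.652 m; N'_2 = 100·cos19.5° − 3·2.652 = 86.3; c'Δl = 36.86; W sinα = 33.4
Slice 3: Δl = 3.0/cos41.1° = 3.981 m; N'_3 = 89·cos41.1° − 4·3.981 = 51.1; c'Δl = 55.34; W sinα = 58.5
Σc'Δl = 133.9 kN/m; ΣN' = 186.4 kN/m; ΣW sinα = 92.4 kN/m
Resisting = 133.9 + 186.4·tan33.8° = 133.9 + 124.8 = 258.7 kN/m
FS = 258.7 / 92.4 = 2.801

FS = 2.80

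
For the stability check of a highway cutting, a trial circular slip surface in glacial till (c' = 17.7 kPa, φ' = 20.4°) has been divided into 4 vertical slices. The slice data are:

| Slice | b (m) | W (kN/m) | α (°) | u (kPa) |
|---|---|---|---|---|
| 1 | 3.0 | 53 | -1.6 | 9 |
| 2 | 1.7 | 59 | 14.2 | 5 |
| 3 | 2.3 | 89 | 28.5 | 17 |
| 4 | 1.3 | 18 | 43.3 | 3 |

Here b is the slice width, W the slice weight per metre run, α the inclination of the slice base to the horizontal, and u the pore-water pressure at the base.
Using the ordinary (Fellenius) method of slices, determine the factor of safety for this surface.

Ordinary method of slices: FS = Σ[c'·Δl_i + (W_i cosα_i − u_i·Δl_i)·tanφ'] / Σ W_i sinα_i, with Δl_i = b_i / cosα_i.
Slice 1: Δl = 3.0/cos(-1.6°) = 3.001 m; N'_1 = 53·cos(-1.6°) − 9·3.001 = 26.0; c'Δl = 53.12; W sinα = -1.5
Slice 2: Δl = 1.7/cos14.2° = 1.754 m; N'_2 = 59·cos14.2° − 5·1.754 = 48.4; c'Δl = 31.04; W sinα = 14.5
Slice 3: Δl = 2.3/cos28.5° = 2.617 m; N'_3 = 89·cos28.5° − 17·2.617 = 33.7; c'Δl = 46.32; W sinα = 42.5
Slice 4: Δl = 1.3/cos43.3° = 1.786 m; N'_4 = 18·cos43.3° − 3·1.786 = 7.7; c'Δl = 31.62; W sinα = 12.3
Σc'Δl = 162.1 kN/m; ΣN' = 115.9 kN/m; ΣW sinα = 67.8 kN/m
Resisting = 162.1 + 115.9·tan20.4° = 162.1 + 43.1 = 205.2 kN/m
FS = 205.2 / 67.8 = 3.026

FS = 3.03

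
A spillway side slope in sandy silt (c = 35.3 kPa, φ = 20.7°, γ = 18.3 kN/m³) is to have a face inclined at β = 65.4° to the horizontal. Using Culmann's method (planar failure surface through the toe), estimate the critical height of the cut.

Culmann's analysis gives the critical failure plane at α_cr = (β + φ)/2 = (65.4 + 20.7)/2 = 43.1°, and the critical height
H_c = (4c/γ) · sinβ cosφ / [1 − cos(β − φ)]
    = (4·35.3/18.3) · sin65.4°·cos20.7° / [1 − cos(44.7°)]
    = 7.716 · 0.9092·0.9354 / [1 − 0.7108]
    = 7.716 · 0.8505 / 0.2892
    = 22.69 m

H_c = 22.69 m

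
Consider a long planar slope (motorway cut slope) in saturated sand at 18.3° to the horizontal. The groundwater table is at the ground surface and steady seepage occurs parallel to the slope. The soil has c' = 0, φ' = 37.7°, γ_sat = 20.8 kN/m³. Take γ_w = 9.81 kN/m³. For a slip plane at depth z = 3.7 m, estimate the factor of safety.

FS = 1.23

With seepage parallel to the slope and the water table at the surface, the effective normal stress on the slip plane uses the buoyant unit weight γ' = γ_sat − γ_w while the driving shear stress uses γ_sat:
FS = [c' + γ' z cos²β tanφ'] / [γ_sat z sinβ cosβ]
(For c' = 0 this reduces to FS = (γ'/γ_sat)·tanφ'/tanβ.)
γ' = 20.8 − 9.81 = 10.99 kN/m³
Numerator = 0.0 + 10.99·3.7·cos²18.3°·tan37.7° = 0.0 + 10.99·3.7·0.9014·0.7729 = 28.329 kPa
Denominator = 20.8·3.7·sin18.3°·cos18.3° = 20.8·3.7·0.3140·0.9494 = 22.943 kPa
FS = 28.329 / 22.943 = 1.235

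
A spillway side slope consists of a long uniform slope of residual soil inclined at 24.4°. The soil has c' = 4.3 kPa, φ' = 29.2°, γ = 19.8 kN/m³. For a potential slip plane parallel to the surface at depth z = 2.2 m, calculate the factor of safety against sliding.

FS = 1.49

For an infinite slope with a slip plane parallel to the surface (no pore pressure): FS = [c' + γz cos²β tanφ'] / [γz sinβ cosβ].
γz = 19.8·2.2 = 43.56 kN/m²
Numerator = 4.3 + 43.56·cos²24.4°·tan29.2° = 4.3 + 43.56·0.8293·0.5589 = 24.490 kPa
Denominator = 43.56·sin24.4°·cos24.4° = 43.56·0.4131·0.9107 = 16.388 kPa
FS = 24.490 / 16.388 = 1.494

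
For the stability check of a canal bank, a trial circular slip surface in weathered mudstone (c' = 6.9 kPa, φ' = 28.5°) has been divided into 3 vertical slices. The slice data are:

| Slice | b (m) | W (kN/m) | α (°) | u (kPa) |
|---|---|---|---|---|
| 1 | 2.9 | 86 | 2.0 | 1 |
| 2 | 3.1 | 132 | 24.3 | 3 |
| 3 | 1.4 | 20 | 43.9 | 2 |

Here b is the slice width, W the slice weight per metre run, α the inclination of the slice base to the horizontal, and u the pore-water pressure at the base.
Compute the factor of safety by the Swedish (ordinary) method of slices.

Ordinary method of slices: FS = Σ[c'·Δl_i + (W_i cosα_i − u_i·Δl_i)·tanφ'] / Σ W_i sinα_i, with Δl_i = b_i / cosα_i.
Slice 1: Δl = 2.9/cos2.0° = 2.902 m; N'_1 = 86·cos2.0° − 1·2.902 = 83.0; c'Δl = 20.02; W sinα = 3.0
Slice 2: Δl = 3.1/cos24.3° = 3.401 m; N'_2 = 132·cos24.3° − 3·3.401 = 110.1; c'Δl = 23.47; W sinα = 54.3
Slice 3: Δl = 1.4/cos43.9° = 1.943 m; N'_3 = 20·cos43.9° − 2·1.943 = 10.5; c'Δl = 13.41; W sinα = 13.9
Σc'Δl = 56.9 kN/m; ΣN' = 203.7 kN/m; ΣW sinα = 71.2 kN/m
Resisting = 56.9 + 203.7·tan28.5° = 56.9 + 110.6 = 167.5 kN/m
FS = 167.5 / 71.2 = 2.353

FS = 2.35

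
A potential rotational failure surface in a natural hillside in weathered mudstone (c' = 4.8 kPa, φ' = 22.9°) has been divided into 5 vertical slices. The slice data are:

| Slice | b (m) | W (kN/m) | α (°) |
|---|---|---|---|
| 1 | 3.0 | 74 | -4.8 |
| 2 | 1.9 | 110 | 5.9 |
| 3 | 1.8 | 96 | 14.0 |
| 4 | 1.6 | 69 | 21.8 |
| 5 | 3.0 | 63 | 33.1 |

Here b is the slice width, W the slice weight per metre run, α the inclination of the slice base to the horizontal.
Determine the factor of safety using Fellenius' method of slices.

Ordinary method of slices: FS = Σ[c'·Δl_i + (W_i cosα_i)·tanφ'] / Σ W_i sinα_i, with Δl_i = b_i / cosα_i.
Slice 1: Δl = 3.0/cos(-4.8°) = 3.011 m; N'_1 = 74·cos(-4.8°) = 73.7; c'Δl = 14.45; W sinα = -6.2
Slice 2: Δl = 1.9/cos5.9° = 1.910 m; N'_2 = 110·cos5.9° = 109.4; c'Δl = 9.17; W sinα = 11.3
Slice 3: Δl = 1.8/cos14.0° = 1.855 m; N'_3 = 96·cos14.0° = 93.1; c'Δl = 8.90; W sinα = 23.2
Slice 4: Δl = 1.6/cos21.8° = 1.723 m; N'_4 = 69·cos21.8° = 64.1; c'Δl = 8.27; W sinα = 25.6
Slice 5: Δl = 3.0/cos33.1° = 3.581 m; N'_5 = 63·cos33.1° = 52.8; c'Δl = 17.19; W sinα = 34.4
Σc'Δl = 58.0 kN/m; ΣN' = 393.1 kN/m; ΣW sinα = 88.4 kN/m
Resisting = 58.0 + 393.1·tan22.9° = 58.0 + 166.1 = 224.1 kN/m
FS = 224.1 / 88.4 = 2.535

FS = 2.54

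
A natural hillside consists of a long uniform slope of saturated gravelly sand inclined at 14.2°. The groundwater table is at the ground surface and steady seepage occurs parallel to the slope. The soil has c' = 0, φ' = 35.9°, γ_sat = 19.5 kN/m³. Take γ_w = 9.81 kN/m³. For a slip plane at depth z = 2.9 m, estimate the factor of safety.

With seepage parallel to the slope and the water table at the surface, the effective normal stress on the slip plane uses the buoyant unit weight γ' = γ_sat − γ_w while the driving shear stress uses γ_sat:
FS = [c' + γ' z cos²β tanφ'] / [γ_sat z sinβ cosβ]
(For c' = 0 this reduces to FS = (γ'/γ_sat)·tanφ'/tanβ.)
γ' = 19.5 − 9.81 = 9.69 kN/m³
Numerator = 0.0 + 9.69·2.9·cos²14.2°·tan35.9° = 0.0 + 9.69·2.9·0.9398·0.7239 = 19.118 kPa
Denominator = 19.5·2.9·sin14.2°·cos14.2° = 19.5·2.9·0.2453·0.9694 = 13.448 kPa
FS = 19.118 / 13.448 = 1.422

FS = 1.42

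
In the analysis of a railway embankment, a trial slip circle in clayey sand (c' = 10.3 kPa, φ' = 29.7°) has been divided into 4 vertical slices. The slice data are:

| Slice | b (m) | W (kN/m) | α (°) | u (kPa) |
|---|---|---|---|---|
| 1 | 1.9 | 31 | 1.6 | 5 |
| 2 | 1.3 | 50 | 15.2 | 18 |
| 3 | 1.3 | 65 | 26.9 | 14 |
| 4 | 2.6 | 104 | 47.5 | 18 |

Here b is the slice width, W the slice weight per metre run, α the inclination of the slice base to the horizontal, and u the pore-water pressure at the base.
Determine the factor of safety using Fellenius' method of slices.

FS = 1.13

Ordinary method of slices: FS = Σ[c'·Δl_i + (W_i cosα_i − u_i·Δl_i)·tanφ'] / Σ W_i sinα_i, with Δl_i = b_i / cosα_i.
Slice 1: Δl = 1.9/cos1.6° = 1.901 m; N'_1 = 31·cos1.6° − 5·1.901 = 21.5; c'Δl = 19.58; W sinα = 0.9
Slice 2: Δl = 1.3/cos15.2° = 1.347 m; N'_2 = 50·cos15.2° − 18·1.347 = 24.0; c'Δl = 13.88; W sinα = 13.1
Slice 3: Δl = 1.3/cos26.9° = 1.458 m; N'_3 = 65·cos26.9° − 14·1.458 = 37.6; c'Δl = 15.01; W sinα = 29.4
Slice 4: Δl = 2.6/cos47.5° = 3.848 m; N'_4 = 104·cos47.5° − 18·3.848 = 1.0; c'Δl = 39.64; W sinα = 76.7
Σc'Δl = 88.1 kN/m; ΣN' = 84.0 kN/m; ΣW sinα = 120.1 kN/m
Resisting = 88.1 + 84.0·tan29.7° = 88.1 + 47.9 = 136.0 kN/m
FS = 136.0 / 120.1 = 1.133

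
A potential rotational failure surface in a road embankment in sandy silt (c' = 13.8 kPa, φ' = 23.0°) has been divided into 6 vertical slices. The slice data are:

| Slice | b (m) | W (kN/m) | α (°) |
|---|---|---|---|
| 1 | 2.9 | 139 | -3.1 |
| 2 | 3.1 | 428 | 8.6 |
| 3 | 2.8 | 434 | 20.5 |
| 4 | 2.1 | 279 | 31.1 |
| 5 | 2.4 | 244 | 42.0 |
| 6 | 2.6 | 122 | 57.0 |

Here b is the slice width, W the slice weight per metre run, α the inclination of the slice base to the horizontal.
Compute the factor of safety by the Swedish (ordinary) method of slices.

FS = 1.43

Ordinary method of slices: FS = Σ[c'·Δl_i + (W_i cosα_i)·tanφ'] / Σ W_i sinα_i, with Δl_i = b_i / cosα_i.
Slice 1: Δl = 2.9/cos(-3.1°) = 2.904 m; N'_1 = 139·cos(-3.1°) = 138.8; c'Δl = 40.08; W sinα = -7.5
Slice 2: Δl = 3.1/cos8.6° = 3.135 m; N'_2 = 428·cos8.6° = 423.2; c'Δl = 43.27; W sinα = 64.0
Slice 3: Δl = 2.8/cos20.5° = 2.989 m; N'_3 = 434·cos20.5° = 406.5; c'Δl = 41.25; W sinα = 152.0
Slice 4: Δl = 2.1/cos31.1° = 2.453 m; N'_4 = 279·cos31.1° = 238.9; c'Δl = 33.84; W sinα = 144.1
Slice 5: Δl = 2.4/cos42.0° = 3.230 m; N'_5 = 244·cos42.0° = 181.3; c'Δl = 44.57; W sinα = 163.3
Slice 6: Δl = 2.6/cos57.0° = 4.774 m; N'_6 = 122·cos57.0° = 66.4; c'Δl = 65.88; W sinα = 102.3
Σc'Δl = 268.9 kN/m; ΣN' = 1455.2 kN/m; ΣW sinα = 618.2 kN/m
Resisting = 268.9 + 1455.2·tan23.0° = 268.9 + 617.7 = 886.6 kN/m
FS = 886.6 / 618.2 = 1.434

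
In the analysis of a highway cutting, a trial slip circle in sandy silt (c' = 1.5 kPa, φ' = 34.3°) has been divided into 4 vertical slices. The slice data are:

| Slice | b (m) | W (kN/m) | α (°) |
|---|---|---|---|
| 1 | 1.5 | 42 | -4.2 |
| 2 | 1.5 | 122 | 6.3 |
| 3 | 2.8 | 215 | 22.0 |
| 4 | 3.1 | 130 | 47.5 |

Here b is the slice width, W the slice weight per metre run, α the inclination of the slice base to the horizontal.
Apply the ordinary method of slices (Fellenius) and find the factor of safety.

FS = 1.73

Ordinary method of slices: FS = Σ[c'·Δl_i + (W_i cosα_i)·tanφ'] / Σ W_i sinα_i, with Δl_i = b_i / cosα_i.
Slice 1: Δl = 1.5/cos(-4.2°) = 1.504 m; N'_1 = 42·cos(-4.2°) = 41.9; c'Δl = 2.26; W sinα = -3.1
Slice 2: Δl = 1.5/cos6.3° = 1.509 m; N'_2 = 122·cos6.3° = 121.3; c'Δl = 2.26; W sinα = 13.4
Slice 3: Δl = 2.8/cos22.0° = 3.020 m; N'_3 = 215·cos22.0° = 199.3; c'Δl = 4.53; W sinα = 80.5
Slice 4: Δl = 3.1/cos47.5° = 4.589 m; N'_4 = 130·cos47.5° = 87.8; c'Δl = 6.88; W sinα = 95.8
Σc'Δl = 15.9 kN/m; ΣN' = 450.3 kN/m; ΣW sinα = 186.7 kN/m
Resisting = 15.9 + 450.3·tan34.3° = 15.9 + 307.2 = 323.1 kN/m
FS = 323.1 / 186.7 = 1.731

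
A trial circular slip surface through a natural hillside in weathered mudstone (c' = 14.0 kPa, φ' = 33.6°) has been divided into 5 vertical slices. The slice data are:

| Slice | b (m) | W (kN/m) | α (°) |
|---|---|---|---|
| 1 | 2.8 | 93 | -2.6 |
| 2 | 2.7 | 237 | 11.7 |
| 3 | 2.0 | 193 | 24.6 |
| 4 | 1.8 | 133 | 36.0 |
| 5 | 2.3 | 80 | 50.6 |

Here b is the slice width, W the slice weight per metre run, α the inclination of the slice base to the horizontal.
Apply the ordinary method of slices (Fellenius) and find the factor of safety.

FS = 2.38

Ordinary method of slices: FS = Σ[c'·Δl_i + (W_i cosα_i)·tanφ'] / Σ W_i sinα_i, with Δl_i = b_i / cosα_i.
Slice 1: Δl = 2.8/cos(-2.6°) = 2.803 m; N'_1 = 93·cos(-2.6°) = 92.9; c'Δl = 39.24; W sinα = -4.2
Slice 2: Δl = 2.7/cos11.7° = 2.757 m; N'_2 = 237·cos11.7° = 232.1; c'Δl = 38.60; W sinα = 48.1
Slice 3: Δl = 2.0/cos24.6° = 2.200 m; N'_3 = 193·cos24.6° = 175.5; c'Δl = 30.80; W sinα = 80.3
Slice 4: Δl = 1.8/cos36.0° = 2.225 m; N'_4 = 133·cos36.0° = 107.6; c'Δl = 31.15; W sinα = 78.2
Slice 5: Δl = 2.3/cos50.6° = 3.624 m; N'_5 = 80·cos50.6° = 50.8; c'Δl = 50.73; W sinα = 61.8
Σc'Δl = 190.5 kN/m; ΣN' = 658.8 kN/m; ΣW sinα = 264.2 kN/m
Resisting = 190.5 + 658.8·tan33.6° = 190.5 + 437.7 = 628.2 kN/m
FS = 628.2 / 264.2 = 2.378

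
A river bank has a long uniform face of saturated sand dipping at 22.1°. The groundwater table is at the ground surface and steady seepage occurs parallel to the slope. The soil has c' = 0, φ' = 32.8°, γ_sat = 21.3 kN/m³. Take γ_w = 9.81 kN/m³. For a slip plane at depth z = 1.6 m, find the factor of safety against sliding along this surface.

With seepage parallel to the slope and the water table at the surface, the effective normal stress on the slip plane uses the buoyant unit weight γ' = γ_sat − γ_w while the driving shear stress uses γ_sat:
FS = [c' + γ' z cos²β tanφ'] / [γ_sat z sinβ cosβ]
(For c' = 0 this reduces to FS = (γ'/γ_sat)·tanφ'/tanβ.)
γ' = 21.3 − 9.81 = 11.49 kN/m³
Numerator = 0.0 + 11.49·1.6·cos²22.1°·tan32.8° = 0.0 + 11.49·1.6·0.8585·0.6445 = 10.171 kPa
Denominator = 21.3·1.6·sin22.1°·cos22.1° = 21.3·1.6·0.3762·0.9265 = 11.880 kPa
FS = 10.171 / 11.880 = 0.856

FS = 0.86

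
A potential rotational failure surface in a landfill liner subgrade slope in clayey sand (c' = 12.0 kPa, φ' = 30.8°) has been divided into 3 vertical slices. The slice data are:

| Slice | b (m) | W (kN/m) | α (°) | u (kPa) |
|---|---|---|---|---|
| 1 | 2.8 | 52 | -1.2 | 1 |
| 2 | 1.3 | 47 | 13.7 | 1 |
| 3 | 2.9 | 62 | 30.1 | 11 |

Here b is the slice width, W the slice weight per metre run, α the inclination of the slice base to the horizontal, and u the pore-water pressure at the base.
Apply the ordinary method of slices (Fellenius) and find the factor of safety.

FS = 3.78

Ordinary method of slices: FS = Σ[c'·Δl_i + (W_i cosα_i − u_i·Δl_i)·tanφ'] / Σ W_i sinα_i, with Δl_i = b_i / cosα_i.
Slice 1: Δl = 2.8/cos(-1.2°) = 2.801 m; N'_1 = 52·cos(-1.2°) − 1·2.801 = 49.2; c'Δl = 33.61; W sinα = -1.1
Slice 2: Δl = 1.3/cos13.7° = 1.338 m; N'_2 = 47·cos13.7° − 1·1.338 = 44.3; c'Δl = 16.06; W sinα = 11.1
Slice 3: Δl = 2.9/cos30.1° = 3.352 m; N'_3 = 62·cos30.1° − 11·3.352 = 16.8; c'Δl = 40.22; W sinα = 31.1
Σc'Δl = 89.9 kN/m; ΣN' = 110.3 kN/m; ΣW sinα = 41.1 kN/m
Resisting = 89.9 + 110.3·tan30.8° = 89.9 + 65.7 = 155.6 kN/m
FS = 155.6 / 41.1 = 3.783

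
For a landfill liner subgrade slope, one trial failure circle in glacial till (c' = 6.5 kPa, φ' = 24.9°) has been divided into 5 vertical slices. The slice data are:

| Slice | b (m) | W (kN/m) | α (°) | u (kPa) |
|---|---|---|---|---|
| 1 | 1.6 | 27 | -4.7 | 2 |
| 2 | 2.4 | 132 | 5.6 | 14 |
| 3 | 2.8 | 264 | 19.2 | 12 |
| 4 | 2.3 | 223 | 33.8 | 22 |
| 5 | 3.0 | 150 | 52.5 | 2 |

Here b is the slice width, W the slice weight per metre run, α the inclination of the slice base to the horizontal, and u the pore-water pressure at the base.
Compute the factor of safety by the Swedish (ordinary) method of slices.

Ordinary method of slices: FS = Σ[c'·Δl_i + (W_i cosα_i − u_i·Δl_i)·tanφ'] / Σ W_i sinα_i, with Δl_i = b_i / cosα_i.
Slice 1: Δl = 1.6/cos(-4.7°) = 1.605 m; N'_1 = 27·cos(-4.7°) − 2·1.605 = 23.7; c'Δl = 10.44; W sinα = -2.2
Slice 2: Δl = 2.4/cos5.6° = 2.412 m; N'_2 = 132·cos5.6° − 14·2.412 = 97.6; c'Δl = 15.67; W sinα = 12.9
Slice 3: Δl = 2.8/cos19.2° = 2.965 m; N'_3 = 264·cos19.2° − 12·2.965 = 213.7; c'Δl = 19.27; W sinα = 86.8
Slice 4: Δl = 2.3/cos33.8° = 2.768 m; N'_4 = 223·cos33.8° − 22·2.768 = 124.4; c'Δl = 17.99; W sinα = 124.1
Slice 5: Δl = 3.0/cos52.5° = 4.928 m; N'_5 = 150·cos52.5° − 2·4.928 = 81.5; c'Δl = 32.03; W sinα = 119.0
Σc'Δl = 95.4 kN/m; ΣN' = 540.9 kN/m; ΣW sinα = 340.5 kN/m
Resisting = 95.4 + 540.9·tan24.9° = 95.4 + 251.1 = 346.5 kN/m
FS = 346.5 / 340.5 = 1.017

FS = 1.02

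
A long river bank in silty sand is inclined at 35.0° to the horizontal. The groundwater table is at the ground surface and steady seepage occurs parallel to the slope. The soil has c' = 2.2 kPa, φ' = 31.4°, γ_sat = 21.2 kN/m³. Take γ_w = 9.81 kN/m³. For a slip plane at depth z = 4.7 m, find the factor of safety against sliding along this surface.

FS = 0.52

With seepage parallel to the slope and the water table at the surface, the effective normal stress on the slip plane uses the buoyant unit weight γ' = γ_sat − γ_w while the driving shear stress uses γ_sat:
FS = [c' + γ' z cos²β tanφ'] / [γ_sat z sinβ cosβ]
γ' = 21.2 − 9.81 = 11.39 kN/m³
Numerator = 2.2 + 11.39·4.7·cos²35.0°·tan31.4° = 2.2 + 11.39·4.7·0.6710·0.6104 = 24.126 kPa
Denominator = 21.2·4.7·sin35.0°·cos35.0° = 21.2·4.7·0.5736·0.8192 = 46.815 kPa
FS = 24.126 / 46.815 = 0.515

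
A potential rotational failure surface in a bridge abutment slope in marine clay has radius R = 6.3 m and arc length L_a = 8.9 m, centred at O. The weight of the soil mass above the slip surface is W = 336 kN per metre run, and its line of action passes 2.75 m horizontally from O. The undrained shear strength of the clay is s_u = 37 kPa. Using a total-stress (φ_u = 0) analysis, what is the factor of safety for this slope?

Taking moments about the centre O, the resisting moment is provided by the undrained shear strength acting along the arc:
M_R = s_u·L_a·R = 37·8.90·6.3 = 2074.6 kN·m/m
M_D = W·d = 336·2.75 = 924.0 kN·m/m
FS = M_R / M_D = 2074.6 / 924.0 = 2.245

FS = 2.25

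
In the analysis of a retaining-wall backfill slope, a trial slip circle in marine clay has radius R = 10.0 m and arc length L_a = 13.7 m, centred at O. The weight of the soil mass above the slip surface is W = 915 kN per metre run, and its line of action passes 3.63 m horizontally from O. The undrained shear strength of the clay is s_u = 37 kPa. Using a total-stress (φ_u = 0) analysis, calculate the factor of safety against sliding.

FS = 1.53

Taking moments about the centre O, the resisting moment is provided by the undrained shear strength acting along the arc:
M_R = s_u·L_a·R = 37·13.70·10.0 = 5069.0 kN·m/m
M_D = W·d = 915·3.63 = 3321.4 kN·m/m
FS = M_R / M_D = 5069.0 / 3321.4 = 1.526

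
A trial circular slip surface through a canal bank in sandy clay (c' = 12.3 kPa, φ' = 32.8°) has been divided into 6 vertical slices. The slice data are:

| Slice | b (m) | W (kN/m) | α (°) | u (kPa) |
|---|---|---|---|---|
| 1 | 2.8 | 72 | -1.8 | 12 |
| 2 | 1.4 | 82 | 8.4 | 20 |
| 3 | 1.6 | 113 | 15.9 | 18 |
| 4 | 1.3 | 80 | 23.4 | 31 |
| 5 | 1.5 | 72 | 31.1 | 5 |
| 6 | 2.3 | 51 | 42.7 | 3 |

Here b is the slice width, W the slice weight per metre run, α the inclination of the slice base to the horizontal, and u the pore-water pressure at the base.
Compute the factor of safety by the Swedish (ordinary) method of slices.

Ordinary method of slices: FS = Σ[c'·Δl_i + (W_i cosα_i − u_i·Δl_i)·tanφ'] / Σ W_i sinα_i, with Δl_i = b_i / cosα_i.
Slice 1: Δl = 2.8/cos(-1.8°) = 2.801 m; N'_1 = 72·cos(-1.8°) − 12·2.801 = 38.3; c'Δl = 34.46; W sinα = -2.3
Slice 2: Δl = 1.4/cos8.4° = 1.415 m; N'_2 = 82·cos8.4° − 20·1.415 = 52.8; c'Δl = 17.41; W sinα = 12.0
Slice 3: Δl = 1.6/cos15.9° = 1.664 m; N'_3 = 113·cos15.9° − 18·1.664 = 78.7; c'Δl = 20.46; W sinα = 31.0
Slice 4: Δl = 1.3/cos23.4° = 1.417 m; N'_4 = 80·cos23.4° − 31·1.417 = 29.5; c'Δl = 17.42; W sinα = 31.8
Slice 5: Δl = 1.5/cos31.1° = 1.752 m; N'_5 = 72·cos31.1° − 5·1.752 = 52.9; c'Δl = 21.55; W sinα = 37.2
Slice 6: Δl = 2.3/cos42.7° = 3.130 m; N'_6 = 51·cos42.7° − 3·3.130 = 28.1; c'Δl = 38.49; W sinα = 34.6
Σc'Δl = 149.8 kN/m; ΣN' = 280.4 kN/m; ΣW sinα = 144.2 kN/m
Resisting = 149.8 + 280.4·tan32.8° = 149.8 + 180.7 = 330.5 kN/m
FS = 330.5 / 144.2 = 2.292

FS = 2.29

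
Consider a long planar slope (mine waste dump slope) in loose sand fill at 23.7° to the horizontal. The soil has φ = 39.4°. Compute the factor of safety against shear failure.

FS = 1.87

For a dry cohesionless infinite slope the factor of safety is FS = tanφ / tanβ.
FS = tan39.4° / tan23.7° = 0.8214 / 0.4390 = 1.871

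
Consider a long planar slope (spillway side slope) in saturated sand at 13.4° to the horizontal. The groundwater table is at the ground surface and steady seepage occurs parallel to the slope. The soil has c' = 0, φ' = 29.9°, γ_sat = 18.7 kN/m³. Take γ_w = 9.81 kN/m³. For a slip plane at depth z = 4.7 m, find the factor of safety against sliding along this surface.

With seepage parallel to the slope and the water table at the surface, the effective normal stress on the slip plane uses the buoyant unit weight γ' = γ_sat − γ_w while the driving shear stress uses γ_sat:
FS = [c' + γ' z cos²β tanφ'] / [γ_sat z sinβ cosβ]
(For c' = 0 this reduces to FS = (γ'/γ_sat)·tanφ'/tanβ.)
γ' = 18.7 − 9.81 = 8.89 kN/m³
Numerator = 0.0 + 8.89·4.7·cos²13.4°·tan29.9° = 0.0 + 8.89·4.7·0.9463·0.5750 = 22.736 kPa
Denominator = 18.7·4.7·sin13.4°·cos13.4° = 18.7·4.7·0.2317·0.9728 = 19.814 kPa
FS = 22.736 / 19.814 = 1.147

FS = 1.15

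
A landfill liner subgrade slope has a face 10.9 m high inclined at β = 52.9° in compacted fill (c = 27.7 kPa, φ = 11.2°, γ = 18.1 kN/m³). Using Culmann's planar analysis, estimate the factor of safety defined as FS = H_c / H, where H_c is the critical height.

H_c = (4c/γ) · sinβ cosφ / [1 − cos(β − φ)]
    = (4·27.7/18.1) · sin52.9°·cos11.2° / [1 − cos41.7°]
    = 6.122 · 0.7824 / 0.2534 = 18.90 m
FS = H_c / H = 18.90 / 10.9 = 1.734

FS = 1.73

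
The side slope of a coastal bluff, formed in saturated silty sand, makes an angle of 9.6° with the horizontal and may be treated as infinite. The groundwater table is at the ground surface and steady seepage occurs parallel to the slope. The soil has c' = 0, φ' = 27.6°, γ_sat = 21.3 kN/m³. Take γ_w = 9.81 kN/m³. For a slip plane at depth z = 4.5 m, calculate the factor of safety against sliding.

FS = 1.67

With seepage parallel to the slope and the water table at the surface, the effective normal stress on the slip plane uses the buoyant unit weight γ' = γ_sat − γ_w while the driving shear stress uses γ_sat:
FS = [c' + γ' z cos²β tanφ'] / [γ_sat z sinβ cosβ]
(For c' = 0 this reduces to FS = (γ'/γ_sat)·tanφ'/tanβ.)
γ' = 21.3 − 9.81 = 11.49 kN/m³
Numerator = 0.0 + 11.49·4.5·cos²9.6°·tan27.6° = 0.0 + 11.49·4.5·0.9722·0.5228 = 26.279 kPa
Denominator = 21.3·4.5·sin9.6°·cos9.6° = 21.3·4.5·0.1668·0.9860 = 15.761 kPa
FS = 26.279 / 15.761 = 1.667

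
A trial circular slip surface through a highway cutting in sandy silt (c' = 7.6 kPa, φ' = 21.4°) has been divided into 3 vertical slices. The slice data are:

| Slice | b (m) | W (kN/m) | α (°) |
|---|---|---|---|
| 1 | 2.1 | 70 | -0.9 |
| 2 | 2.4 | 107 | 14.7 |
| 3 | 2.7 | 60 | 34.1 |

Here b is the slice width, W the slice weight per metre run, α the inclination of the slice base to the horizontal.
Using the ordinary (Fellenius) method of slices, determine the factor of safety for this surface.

FS = 2.46

Ordinary method of slices: FS = Σ[c'·Δl_i + (W_i cosα_i)·tanφ'] / Σ W_i sinα_i, with Δl_i = b_i / cosα_i.
Slice 1: Δl = 2.1/cos(-0.9°) = 2.100 m; N'_1 = 70·cos(-0.9°) = 70.0; c'Δl = 15.96; W sinα = -1.1
Slice 2: Δl = 2.4/cos14.7° = 2.481 m; N'_2 = 107·cos14.7° = 103.5; c'Δl = 18.86; W sinα = 27.2
Slice 3: Δl = 2.7/cos34.1° = 3.261 m; N'_3 = 60·cos34.1° = 49.7; c'Δl = 24.78; W sinα = 33.6
Σc'Δl = 59.6 kN/m; ΣN' = 223.2 kN/m; ΣW sinα = 59.7 kN/m
Resisting = 59.6 + 223.2·tan21.4° = 59.6 + 87.5 = 147.1 kN/m
FS = 147.1 / 59.7 = 2.464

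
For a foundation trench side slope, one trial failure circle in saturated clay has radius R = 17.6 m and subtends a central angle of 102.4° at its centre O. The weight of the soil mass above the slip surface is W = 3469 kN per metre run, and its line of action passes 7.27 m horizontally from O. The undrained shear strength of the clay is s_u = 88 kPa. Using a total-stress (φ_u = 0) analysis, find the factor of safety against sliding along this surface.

Taking moments about the centre O, the resisting moment is provided by the undrained shear strength acting along the arc:
Arc length L_a = R·θ = 17.6·(102.4°·π/180) = 17.6·1.7872 = 31.46 m
M_R = s_u·L_a·R = 88·31.46·17.6 = 48717.5 kN·m/m
M_D = W·d = 3469·7.27 = 25219.6 kN·m/m
FS = M_R / M_D = 48717.5 / 25219.6 = 1.932

FS = 1.93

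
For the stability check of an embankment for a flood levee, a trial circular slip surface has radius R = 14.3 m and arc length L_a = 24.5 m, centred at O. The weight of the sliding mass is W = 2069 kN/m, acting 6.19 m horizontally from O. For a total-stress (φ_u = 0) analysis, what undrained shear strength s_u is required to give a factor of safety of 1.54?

FS = s_u·L_a·R / (W·d), so s_u = FS·W·d / (L_a·R).
s_u = 1.54·2069·6.19 / (24.50·14.3) = 19722.9 / 350.35 = 56.29 kPa

s_u = 56.3 kPa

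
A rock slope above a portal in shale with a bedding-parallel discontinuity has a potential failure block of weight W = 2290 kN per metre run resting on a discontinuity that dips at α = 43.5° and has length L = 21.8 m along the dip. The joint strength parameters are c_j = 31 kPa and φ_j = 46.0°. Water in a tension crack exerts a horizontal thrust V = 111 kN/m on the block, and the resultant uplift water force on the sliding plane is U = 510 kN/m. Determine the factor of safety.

Resolving the block weight along and normal to the plane and applying the Mohr–Coulomb strength on the joint:
N' = W cosα − U − V sinα = 2290·cos43.5° − 510 − 111·sin43.5° = 1074.7 kN/m
Driving force T = W sinα + V cosα = 2290·sin43.5° + 111·cos43.5° = 1656.8 kN/m
Resisting force R = c_j·L + N'·tanφ_j = 31·21.8 + 1074.7·tan46.0° = 675.8 + 1112.9 = 1788.7 kN/m
FS = R / T = 1788.7 / 1656.8 = 1.080

FS = 1.08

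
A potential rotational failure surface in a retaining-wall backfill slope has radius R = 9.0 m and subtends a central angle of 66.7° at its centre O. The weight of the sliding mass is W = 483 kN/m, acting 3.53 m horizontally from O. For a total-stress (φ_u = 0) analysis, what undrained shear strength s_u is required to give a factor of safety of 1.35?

FS = s_u·L_a·R / (W·d), so s_u = FS·W·d / (L_a·R).
Arc length L_a = R·θ = 9.0·(66.7°·π/180) = 9.0·1.1641 = 10.48 m
s_u = 1.35·483·3.53 / (10.48·9.0) = 2301.7 / 94.29 = 24.41 kPa

s_u = 24.4 kPa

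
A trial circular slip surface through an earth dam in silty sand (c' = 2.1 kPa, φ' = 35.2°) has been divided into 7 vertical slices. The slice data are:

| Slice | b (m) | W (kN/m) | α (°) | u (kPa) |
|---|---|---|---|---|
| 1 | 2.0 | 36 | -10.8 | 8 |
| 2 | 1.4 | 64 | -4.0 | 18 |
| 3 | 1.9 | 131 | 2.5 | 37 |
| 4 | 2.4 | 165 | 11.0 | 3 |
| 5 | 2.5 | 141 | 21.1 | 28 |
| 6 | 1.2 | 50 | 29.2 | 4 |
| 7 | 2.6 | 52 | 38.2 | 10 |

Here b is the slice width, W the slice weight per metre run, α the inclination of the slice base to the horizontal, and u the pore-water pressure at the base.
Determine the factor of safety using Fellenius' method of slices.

FS = 2.22

Ordinary method of slices: FS = Σ[c'·Δl_i + (W_i cosα_i − u_i·Δl_i)·tanφ'] / Σ W_i sinα_i, with Δl_i = b_i / cosα_i.
Slice 1: Δl = 2.0/cos(-10.8°) = 2.036 m; N'_1 = 36·cos(-10.8°) − 8·2.036 = 19.1; c'Δl = 4.28; W sinα = -6.7
Slice 2: Δl = 1.4/cos(-4.0°) = 1.403 m; N'_2 = 64·cos(-4.0°) − 18·1.403 = 38.6; c'Δl = 2.95; W sinα = -4.5
Slice 3: Δl = 1.9/cos2.5° = 1.902 m; N'_3 = 131·cos2.5° − 37·1.902 = 60.5; c'Δl = 3.99; W sinα = 5.7
Slice 4: Δl = 2.4/cos11.0° = 2.445 m; N'_4 = 165·cos11.0° − 3·2.445 = 154.6; c'Δl = 5.13; W sinα = 31.5
Slice 5: Δl = 2.5/cos21.1° = 2.680 m; N'_5 = 141·cos21.1° − 28·2.680 = 56.5; c'Δl = 5.63; W sinα = 50.8
Slice 6: Δl = 1.2/cos29.2° = 1.375 m; N'_6 = 50·cos29.2° − 4·1.375 = 38.1; c'Δl = 2.89; W sinα = 24.4
Slice 7: Δl = 2.6/cos38.2° = 3.308 m; N'_7 = 52·cos38.2° − 10·3.308 = 7.8; c'Δl = 6.95; W sinα = 32.2
Σc'Δl = 31.8 kN/m; ΣN' = 375.2 kN/m; ΣW sinα = 133.3 kN/m
Resisting = 31.8 + 375.2·tan35.2° = 31.8 + 264.7 = 296.5 kN/m
FS = 296.5 / 133.3 = 2.224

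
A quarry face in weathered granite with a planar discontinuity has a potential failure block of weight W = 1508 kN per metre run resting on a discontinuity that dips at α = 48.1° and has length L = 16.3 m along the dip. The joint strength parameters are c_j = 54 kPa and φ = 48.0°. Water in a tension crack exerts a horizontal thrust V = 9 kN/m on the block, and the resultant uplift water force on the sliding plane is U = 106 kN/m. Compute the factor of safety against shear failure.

FS = 1.66

Resolving the block weight along and normal to the plane and applying the Mohr–Coulomb strength on the joint:
N' = W cosα − U − V sinα = 1508·cos48.1° − 106 − 9·sin48.1° = 894.4 kN/m
Driving force T = W sinα + V cosα = 1508·sin48.1° + 9·cos48.1° = 1128.4 kN/m
Resisting force R = c_j·L + N'·tanφ = 54·16.3 + 894.4·tan48.0° = 880.2 + 993.3 = 1873.5 kN/m
FS = R / T = 1873.5 / 1128.4 = 1.660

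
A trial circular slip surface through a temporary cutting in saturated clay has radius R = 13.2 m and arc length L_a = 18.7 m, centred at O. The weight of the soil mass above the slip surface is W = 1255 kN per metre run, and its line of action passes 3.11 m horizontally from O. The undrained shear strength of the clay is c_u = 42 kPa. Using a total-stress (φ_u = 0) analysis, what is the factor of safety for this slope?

Taking moments about the centre O, the resisting moment is provided by the undrained shear strength acting along the arc:
M_R = c_u·L_a·R = 42·18.70·13.2 = 10367.3 kN·m/m
M_D = W·d = 1255·3.11 = 3903.0 kN·m/m
FS = M_R / M_D = 10367.3 / 3903.0 = 2.656

FS = 2.66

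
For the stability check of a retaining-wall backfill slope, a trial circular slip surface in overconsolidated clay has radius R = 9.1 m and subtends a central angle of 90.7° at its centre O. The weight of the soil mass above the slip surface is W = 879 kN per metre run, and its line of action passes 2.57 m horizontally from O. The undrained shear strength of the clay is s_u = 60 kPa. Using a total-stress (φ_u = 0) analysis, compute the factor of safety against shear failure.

Taking moments about the centre O, the resisting moment is provided by the undrained shear strength acting along the arc:
Arc length L_a = R·θ = 9.1·(90.7°·π/180) = 9.1·1.5830 = 14.41 m
M_R = s_u·L_a·R = 60·14.41·9.1 = 7865.4 kN·m/m
M_D = W·d = 879·2.57 = 2259.0 kN·m/m
FS = M_R / M_D = 7865.4 / 2259.0 = 3.482

FS = 3.48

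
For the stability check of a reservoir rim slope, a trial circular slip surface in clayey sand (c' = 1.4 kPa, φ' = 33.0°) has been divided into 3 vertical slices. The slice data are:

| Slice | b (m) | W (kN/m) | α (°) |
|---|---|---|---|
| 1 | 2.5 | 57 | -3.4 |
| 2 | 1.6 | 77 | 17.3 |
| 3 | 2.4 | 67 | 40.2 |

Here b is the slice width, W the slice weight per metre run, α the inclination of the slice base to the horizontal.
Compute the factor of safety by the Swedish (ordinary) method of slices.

FS = 2.04

Ordinary method of slices: FS = Σ[c'·Δl_i + (W_i cosα_i)·tanφ'] / Σ W_i sinα_i, with Δl_i = b_i / cosα_i.
Slice 1: Δl = 2.5/cos(-3.4°) = 2.504 m; N'_1 = 57·cos(-3.4°) = 56.9; c'Δl = 3.51; W sinα = -3.4
Slice 2: Δl = 1.6/cos17.3° = 1.676 m; N'_2 = 77·cos17.3° = 73.5; c'Δl = 2.35; W sinα = 22.9
Slice 3: Δl = 2.4/cos40.2° = 3.142 m; N'_3 = 67·cos40.2° = 51.2; c'Δl = 4.40; W sinα = 43.2
Σc'Δl = 10.3 kN/m; ΣN' = 181.6 kN/m; ΣW sinα = 62.8 kN/m
Resisting = 10.3 + 181.6·tan33.0° = 10.3 + 117.9 = 128.2 kN/m
FS = 128.2 / 62.8 = 2.042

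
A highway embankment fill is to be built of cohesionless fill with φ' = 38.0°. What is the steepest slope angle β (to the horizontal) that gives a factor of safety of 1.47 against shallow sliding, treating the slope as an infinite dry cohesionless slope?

For an infinite dry cohesionless slope FS = tanφ'/tanβ, so tanβ = tanφ' / FS.
tanβ = tan38.0° / 1.47 = 0.7813 / 1.47 = 0.5315
β = arctan(0.5315) = 27.99°

β = 28.0°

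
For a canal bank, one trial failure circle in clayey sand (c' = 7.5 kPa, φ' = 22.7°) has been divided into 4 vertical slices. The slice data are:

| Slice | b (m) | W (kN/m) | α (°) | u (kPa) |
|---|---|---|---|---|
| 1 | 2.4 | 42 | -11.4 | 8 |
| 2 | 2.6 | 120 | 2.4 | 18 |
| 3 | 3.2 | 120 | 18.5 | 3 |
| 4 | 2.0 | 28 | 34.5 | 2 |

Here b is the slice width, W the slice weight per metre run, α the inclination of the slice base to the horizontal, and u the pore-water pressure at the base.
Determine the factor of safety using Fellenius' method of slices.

FS = 3.39

Ordinary method of slices: FS = Σ[c'·Δl_i + (W_i cosα_i − u_i·Δl_i)·tanφ'] / Σ W_i sinα_i, with Δl_i = b_i / cosα_i.
Slice 1: Δl = 2.4/cos(-11.4°) = 2.448 m; N'_1 = 42·cos(-11.4°) − 8·2.448 = 21.6; c'Δl = 18.36; W sinα = -8.3
Slice 2: Δl = 2.6/cos2.4° = 2.602 m; N'_2 = 120·cos2.4° − 18·2.602 = 73.1; c'Δl = 19.52; W sinα = 5.0
Slice 3: Δl = 3.2/cos18.5° = 3.374 m; N'_3 = 120·cos18.5° − 3·3.374 = 103.7; c'Δl = 25.31; W sinα = 38.1
Slice 4: Δl = 2.0/cos34.5° = 2.427 m; N'_4 = 28·cos34.5° − 2·2.427 = 18.2; c'Δl = 18.20; W sinα = 15.9
Σc'Δl = 81.4 kN/m; ΣN' = 216.5 kN/m; ΣW sinα = 50.7 kN/m
Resisting = 81.4 + 216.5·tan22.7° = 81.4 + 90.6 = 172.0 kN/m
FS = 172.0 / 50.7 = 3.395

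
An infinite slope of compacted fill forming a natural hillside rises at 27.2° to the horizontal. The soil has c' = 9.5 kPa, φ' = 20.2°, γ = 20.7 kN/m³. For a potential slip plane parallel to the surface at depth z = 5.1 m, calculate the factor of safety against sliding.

For an infinite slope with a slip plane parallel to the surface (no pore pressure): FS = [c' + γz cos²β tanφ'] / [γz sinβ cosβ].
γz = 20.7·5.1 = 105.57 kN/m²
Numerator = 9.5 + 105.57·cos²27.2°·tan20.2° = 9.5 + 105.57·0.7911·0.3679 = 40.227 kPa
Denominator = 105.57·sin27.2°·cos27.2° = 105.57·0.4571·0.8894 = 42.920 kPa
FS = 40.227 / 42.920 = 0.937

FS = 0.94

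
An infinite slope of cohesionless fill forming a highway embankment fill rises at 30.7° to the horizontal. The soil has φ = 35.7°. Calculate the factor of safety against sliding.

FS = 1.21

For a dry cohesionless infinite slope the factor of safety is FS = tanφ / tanβ.
FS = tan35.7° / tan30.7° = 0.7186 / 0.5938 = 1.210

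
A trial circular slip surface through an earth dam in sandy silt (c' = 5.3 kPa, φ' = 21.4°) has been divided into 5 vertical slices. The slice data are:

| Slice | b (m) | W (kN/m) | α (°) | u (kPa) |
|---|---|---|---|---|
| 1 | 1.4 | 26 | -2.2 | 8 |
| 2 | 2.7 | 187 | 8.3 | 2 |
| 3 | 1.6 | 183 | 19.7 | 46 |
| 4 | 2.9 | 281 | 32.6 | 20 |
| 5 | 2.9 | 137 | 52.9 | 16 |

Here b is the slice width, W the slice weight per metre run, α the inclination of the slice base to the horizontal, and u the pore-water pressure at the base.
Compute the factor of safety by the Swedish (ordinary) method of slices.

Ordinary method of slices: FS = Σ[c'·Δl_i + (W_i cosα_i − u_i·Δl_i)·tanφ'] / Σ W_i sinα_i, with Δl_i = b_i / cosα_i.
Slice 1: Δl = 1.4/cos(-2.2°) = 1.401 m; N'_1 = 26·cos(-2.2°) − 8·1.401 = 14.8; c'Δl = 7.43; W sinα = -1.0
Slice 2: Δl = 2.7/cos8.3° = 2.729 m; N'_2 = 187·cos8.3° − 2·2.729 = 179.6; c'Δl = 14.46; W sinα = 27.0
Slice 3: Δl = 1.6/cos19.7° = 1.699 m; N'_3 = 183·cos19.7° − 46·1.699 = 94.1; c'Δl = 9.01; W sinα = 61.7
Slice 4: Δl = 2.9/cos32.6° = 3.442 m; N'_4 = 281·cos32.6° − 20·3.442 = 167.9; c'Δl = 18.24; W sinα = 151.4
Slice 5: Δl = 2.9/cos52.9° = 4.808 m; N'_5 = 137·cos52.9° − 16·4.808 = 5.7; c'Δl = 25.48; W sinα = 109.3
Σc'Δl = 74.6 kN/m; ΣN' = 462.1 kN/m; ΣW sinα = 348.3 kN/m
Resisting = 74.6 + 462.1·tan21.4° = 74.6 + 181.1 = 255.7 kN/m
FS = 255.7 / 348.3 = 0.734

FS = 0.73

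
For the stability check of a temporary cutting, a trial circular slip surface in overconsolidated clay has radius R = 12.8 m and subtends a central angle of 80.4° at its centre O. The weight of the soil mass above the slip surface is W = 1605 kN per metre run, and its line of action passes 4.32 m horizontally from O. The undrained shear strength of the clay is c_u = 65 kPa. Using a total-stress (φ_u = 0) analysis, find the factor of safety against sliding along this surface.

Taking moments about the centre O, the resisting moment is provided by the undrained shear strength acting along the arc:
Arc length L_a = R·θ = 12.8·(80.4°·π/180) = 12.8·1.4032 = 17.96 m
M_R = c_u·L_a·R = 65·17.96·12.8 = 14944.0 kN·m/m
M_D = W·d = 1605·4.32 = 6933.6 kN·m/m
FS = M_R / M_D = 14944.0 / 6933.6 = 2.155

FS = 2.16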